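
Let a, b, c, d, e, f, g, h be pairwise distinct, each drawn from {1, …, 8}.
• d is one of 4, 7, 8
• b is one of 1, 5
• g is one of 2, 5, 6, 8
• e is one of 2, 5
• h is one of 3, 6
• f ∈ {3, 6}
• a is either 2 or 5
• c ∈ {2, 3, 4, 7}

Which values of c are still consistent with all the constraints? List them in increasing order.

4, 7

The 8 variables together cover exactly {1, 2, 3, 4, 5, 6, 7, 8} — 8 values for 8 variables — and 1 appears only in b's list, so b = 1.
The 2 variables a and e are confined to {2, 5}, which locks those values in; drop them from c, g.
f and h between them cover only {3, 6} — a naked pair. Remove those values from c, g.
g must be 8 (only option left). So d can't be 8.
No further eliminations apply; c can still be any of 4, 7.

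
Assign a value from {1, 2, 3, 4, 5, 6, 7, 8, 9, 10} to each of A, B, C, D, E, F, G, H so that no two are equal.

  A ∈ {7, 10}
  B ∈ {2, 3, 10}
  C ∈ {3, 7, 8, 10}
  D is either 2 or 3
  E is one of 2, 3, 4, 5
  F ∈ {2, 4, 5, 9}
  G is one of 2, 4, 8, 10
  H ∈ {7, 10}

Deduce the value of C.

Among the 8 variables, 9 fits only F (and all 8 values in {2, 3, 4, 5, 7, 8, 9, 10} must be used), so F = 9.
Among the 7 still-open variables, 5 fits only E (and all 7 values in {2, 3, 4, 5, 7, 8, 10} must be used), so E = 5.
Among the 6 still-open variables, 4 fits only G (and all 6 values in {2, 3, 4, 7, 8, 10} must be used), so G = 4.
Among the 5 still-open variables, 8 fits only C (and all 5 values in {2, 3, 7, 8, 10} must be used), so C = 8.

8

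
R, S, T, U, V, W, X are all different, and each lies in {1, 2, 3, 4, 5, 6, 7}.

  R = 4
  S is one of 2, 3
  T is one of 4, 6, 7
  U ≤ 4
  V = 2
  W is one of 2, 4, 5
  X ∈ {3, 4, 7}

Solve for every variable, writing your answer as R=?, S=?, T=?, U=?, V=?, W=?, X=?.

R's domain is down to {4}, so R = 4. Remove 4 from T, U, W, X.
V must be 2 (only option left). So S, U, W can't be 2.
W has just one choice, so W = 5.
S's domain is down to {3}, so S = 3. Strike 3 from U, X.
U has just one choice, so U = 1.
X must be 7 (only option left). Remove 7 from T.
T has just one choice, so T = 6.

R=4, S=3, T=6, U=1, V=2, W=5, X=7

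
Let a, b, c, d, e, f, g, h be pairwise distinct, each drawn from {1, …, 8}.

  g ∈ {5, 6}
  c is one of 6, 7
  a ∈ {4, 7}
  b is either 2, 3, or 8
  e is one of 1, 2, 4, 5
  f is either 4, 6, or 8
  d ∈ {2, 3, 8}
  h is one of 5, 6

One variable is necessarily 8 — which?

f

The 8 variables draw from only 8 values {1, 2, 3, 4, 5, 6, 7, 8}, so each is used; only e can be 1, hence e = 1.
g and h between them cover only {5, 6} — a naked pair. Remove those values from c, f.
That leaves c = 7. Strike 7 from a.
a must be 4 (only option left). Strike 4 from f.
So 8 goes to f.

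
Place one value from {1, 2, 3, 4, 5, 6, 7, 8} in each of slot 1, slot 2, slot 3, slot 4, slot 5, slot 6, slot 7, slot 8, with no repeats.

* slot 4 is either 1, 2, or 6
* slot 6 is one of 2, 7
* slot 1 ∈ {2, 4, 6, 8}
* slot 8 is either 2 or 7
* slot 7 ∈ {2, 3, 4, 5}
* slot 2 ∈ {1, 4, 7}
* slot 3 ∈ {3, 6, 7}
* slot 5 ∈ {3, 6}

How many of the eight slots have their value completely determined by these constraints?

Among the 8 variables, 5 fits only slot 7 (and all 8 values in {1, 2, 3, 4, 5, 6, 7, 8} must be used), so slot 7 = 5.
The 7 still-open variables together cover exactly {1, 2, 3, 4, 6, 7, 8} — 7 values for 7 variables — and 8 appears only in slot 1's list, so slot 1 = 8.
The 6 still-open variables draw from only 6 values {1, 2, 3, 4, 6, 7}, so each is used; only slot 2 can be 4, hence slot 2 = 4.
Among the 5 still-open variables, 1 fits only slot 4 (and all 5 values in {1, 2, 3, 6, 7} must be used), so slot 4 = 1.
The 2 variables slot 6 and slot 8 are confined to {2, 7}, which locks those values in; drop them from slot 3.
Determined: slot 1=8, slot 2=4, slot 4=1, slot 7=5. The other slots each still have more than one consistent value. That makes 4.

4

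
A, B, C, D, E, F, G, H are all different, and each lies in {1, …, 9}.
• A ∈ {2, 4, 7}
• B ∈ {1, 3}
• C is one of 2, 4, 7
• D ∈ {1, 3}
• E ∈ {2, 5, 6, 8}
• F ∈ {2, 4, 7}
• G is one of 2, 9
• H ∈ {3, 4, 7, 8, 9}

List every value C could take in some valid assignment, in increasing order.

The 2 variables B and D are confined to {1, 3}, which locks those values in; drop them from H.
The 3 variables A, C, F are confined to {2, 4, 7}, which locks those values in; drop them from E, G, H.
G has just one choice, so G = 9. Remove 9 from H.
That leaves H = 8. So E can't be 8.
No further eliminations apply; C can still be any of 2, 4, 7.

2, 4, 7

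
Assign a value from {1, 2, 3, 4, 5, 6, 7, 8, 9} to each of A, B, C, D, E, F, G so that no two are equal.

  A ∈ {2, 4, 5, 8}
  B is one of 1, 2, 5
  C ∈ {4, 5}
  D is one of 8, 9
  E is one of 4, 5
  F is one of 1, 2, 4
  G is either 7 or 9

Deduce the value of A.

8

Among the 7 variables, 7 fits only G (and all 7 values in {1, 2, 4, 5, 7, 8, 9} must be used), so G = 7.
The 6 still-open variables draw from only 6 values {1, 2, 4, 5, 8, 9}, so each is used; only D can be 9, hence D = 9.
Among the 5 still-open variables, 8 fits only A (and all 5 values in {1, 2, 4, 5, 8} must be used), so A = 8.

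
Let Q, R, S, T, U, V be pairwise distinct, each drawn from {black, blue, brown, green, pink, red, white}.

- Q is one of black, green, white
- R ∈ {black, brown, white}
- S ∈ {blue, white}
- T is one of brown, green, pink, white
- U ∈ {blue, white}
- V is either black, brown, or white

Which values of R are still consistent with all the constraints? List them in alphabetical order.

The 6 variables together cover exactly {black, blue, brown, green, pink, white} — 6 values for 6 variables — and pink appears only in T's list, so T = pink.
The 5 still-open variables draw from only 5 values {black, blue, brown, green, white}, so each is used; only Q can be green, hence Q = green.
S and U share exactly the 2 values {blue, white}; by pigeonhole those values go to them, so strike blue, white from R, V.
No further eliminations apply; R can still be any of black, brown.

black, brown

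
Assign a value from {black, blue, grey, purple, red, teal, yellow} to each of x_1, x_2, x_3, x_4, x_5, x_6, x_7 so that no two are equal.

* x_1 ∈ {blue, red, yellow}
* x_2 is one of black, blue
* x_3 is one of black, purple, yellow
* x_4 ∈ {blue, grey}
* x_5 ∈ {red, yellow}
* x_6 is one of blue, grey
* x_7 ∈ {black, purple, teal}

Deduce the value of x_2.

The 7 variables draw from only 7 values {black, blue, grey, purple, red, teal, yellow}, so each is used; only x_7 can be teal, hence x_7 = teal.
The 6 still-open variables draw from only 6 values {black, blue, grey, purple, red, yellow}, so each is used; only x_3 can be purple, hence x_3 = purple.
The 5 still-open variables together cover exactly {black, blue, grey, red, yellow} — 5 values for 5 variables — and black appears only in x_2's list, so x_2 = black.

black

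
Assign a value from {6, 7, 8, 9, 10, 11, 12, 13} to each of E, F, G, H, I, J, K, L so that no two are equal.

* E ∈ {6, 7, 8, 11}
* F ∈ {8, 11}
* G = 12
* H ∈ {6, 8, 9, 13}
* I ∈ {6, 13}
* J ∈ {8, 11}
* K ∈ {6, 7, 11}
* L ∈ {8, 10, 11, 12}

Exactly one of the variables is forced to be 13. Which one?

G's domain is down to {12}, so G = 12. Remove 12 from L.
The 7 still-open variables together cover exactly {6, 7, 8, 9, 10, 11, 13} — 7 values for 7 variables — and 9 appears only in H's list, so H = 9.
Among the 6 still-open variables, 10 fits only L (and all 6 values in {6, 7, 8, 10, 11, 13} must be used), so L = 10.
Among the 5 still-open variables, 13 fits only I (and all 5 values in {6, 7, 8, 11, 13} must be used), so I = 13.

I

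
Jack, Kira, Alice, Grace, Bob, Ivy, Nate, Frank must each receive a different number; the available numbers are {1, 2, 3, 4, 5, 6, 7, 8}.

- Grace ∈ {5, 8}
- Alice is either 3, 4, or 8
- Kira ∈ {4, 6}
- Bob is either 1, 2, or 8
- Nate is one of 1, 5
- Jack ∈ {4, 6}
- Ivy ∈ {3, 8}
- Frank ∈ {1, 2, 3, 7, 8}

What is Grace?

5

Among the 8 variables, 7 fits only Frank (and all 8 values in {1, 2, 3, 4, 5, 6, 7, 8} must be used), so Frank = 7.
The 7 still-open variables draw from only 7 values {1, 2, 3, 4, 5, 6, 8}, so each is used; only Bob can be 2, hence Bob = 2.
The 6 still-open variables draw from only 6 values {1, 3, 4, 5, 6, 8}, so each is used; only Nate can be 1, hence Nate = 1.
The 5 still-open variables together cover exactly {3, 4, 5, 6, 8} — 5 values for 5 variables — and 5 appears only in Grace's list, so Grace = 5.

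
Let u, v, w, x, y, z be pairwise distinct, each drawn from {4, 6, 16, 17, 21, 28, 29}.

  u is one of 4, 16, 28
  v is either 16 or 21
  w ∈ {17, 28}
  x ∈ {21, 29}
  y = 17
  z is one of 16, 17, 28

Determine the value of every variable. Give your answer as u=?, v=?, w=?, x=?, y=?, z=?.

u=4, v=21, w=28, x=29, y=17, z=16

y has just one choice, so y = 17. Eliminate 17 elsewhere: w, z.
w has just one choice, so w = 28. So u, z can't be 28.
z has just one choice, so z = 16. So u, v can't be 16.
u must be 4 (only option left).
v's domain is down to {21}, so v = 21. Strike 21 from x.
That leaves x = 29.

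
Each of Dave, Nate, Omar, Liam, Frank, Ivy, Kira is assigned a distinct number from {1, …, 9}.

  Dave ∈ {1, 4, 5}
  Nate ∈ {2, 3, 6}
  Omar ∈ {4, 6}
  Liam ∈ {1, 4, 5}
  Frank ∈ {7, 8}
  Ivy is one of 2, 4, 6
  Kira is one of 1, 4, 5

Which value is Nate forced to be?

3

Dave, Liam, Kira between them cover only {1, 4, 5} — a naked triple. Remove those values from Omar, Ivy.
That leaves Omar = 6. Remove 6 from Nate, Ivy.
That leaves Ivy = 2. Strike 2 from Nate.
So Nate = 3.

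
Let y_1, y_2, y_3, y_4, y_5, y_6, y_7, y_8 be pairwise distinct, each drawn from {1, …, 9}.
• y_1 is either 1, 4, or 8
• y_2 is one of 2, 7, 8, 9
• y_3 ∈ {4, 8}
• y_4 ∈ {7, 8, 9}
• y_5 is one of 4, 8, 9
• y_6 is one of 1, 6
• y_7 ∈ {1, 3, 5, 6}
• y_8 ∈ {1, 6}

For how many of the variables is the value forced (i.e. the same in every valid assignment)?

y_6 and y_8 between them cover only {1, 6} — a naked pair. Remove those values from y_1, y_7.
The 2 variables y_1 and y_3 are confined to {4, 8}, which locks those values in; drop them from y_2, y_4, y_5.
y_5 must be 9 (only option left). Eliminate 9 elsewhere: y_2, y_4.
y_4 must be 7 (only option left). Remove 7 from y_2.
y_2 must be 2 (only option left).
Determined: y_2=2, y_4=7, y_5=9. The other variables each still have more than one consistent value. That makes 3.

3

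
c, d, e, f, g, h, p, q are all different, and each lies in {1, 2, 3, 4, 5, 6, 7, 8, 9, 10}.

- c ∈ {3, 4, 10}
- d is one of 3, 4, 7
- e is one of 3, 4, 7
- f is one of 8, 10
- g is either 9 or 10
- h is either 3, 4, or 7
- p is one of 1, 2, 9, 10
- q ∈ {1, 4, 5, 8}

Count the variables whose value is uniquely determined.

d, e, h between them cover only {3, 4, 7} — a naked triple. Remove those values from c, q.
c has just one choice, so c = 10. So f, g, p can't be 10.
f has just one choice, so f = 8. Remove 8 from q.
g's domain is down to {9}, so g = 9. Strike 9 from p.
Determined: c=10, f=8, g=9. The other variables each still have more than one consistent value. That makes 3.

3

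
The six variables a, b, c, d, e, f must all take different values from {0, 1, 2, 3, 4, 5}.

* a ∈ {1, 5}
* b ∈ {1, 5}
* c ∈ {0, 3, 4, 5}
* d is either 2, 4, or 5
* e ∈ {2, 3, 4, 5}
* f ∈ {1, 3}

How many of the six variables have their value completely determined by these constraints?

The 6 variables draw from only 6 values {0, 1, 2, 3, 4, 5}, so each is used; only c can be 0, hence c = 0.
a and b share exactly the 2 values {1, 5}; by pigeonhole those values go to them, so strike 1, 5 from d, e, f.
f must be 3 (only option left). Remove 3 from e.
Determined: c=0, f=3. The other variables each still have more than one consistent value. That makes 2.

2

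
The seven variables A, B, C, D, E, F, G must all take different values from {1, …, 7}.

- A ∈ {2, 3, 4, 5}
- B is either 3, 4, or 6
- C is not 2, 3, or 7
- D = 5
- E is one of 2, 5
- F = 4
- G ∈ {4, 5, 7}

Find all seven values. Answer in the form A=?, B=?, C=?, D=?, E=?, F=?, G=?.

D must be 5 (only option left). Strike 5 from A, C, E, G.
That leaves E = 2. Remove 2 from A.
F has just one choice, so F = 4. Remove 4 from A, B, C, G.
That leaves G = 7.
A has just one choice, so A = 3. Strike 3 from B.
That leaves B = 6. Eliminate 6 elsewhere: C.
C has just one choice, so C = 1.

A=3, B=6, C=1, D=5, E=2, F=4, G=7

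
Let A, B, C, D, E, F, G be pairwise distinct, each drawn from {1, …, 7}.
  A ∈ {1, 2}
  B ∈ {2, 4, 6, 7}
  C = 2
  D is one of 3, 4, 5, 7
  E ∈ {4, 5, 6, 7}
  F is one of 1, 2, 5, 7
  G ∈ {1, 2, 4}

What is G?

C must be 2 (only option left). Remove 2 from A, B, F, G.
A has just one choice, so A = 1. Strike 1 from F, G.
So G = 4.

4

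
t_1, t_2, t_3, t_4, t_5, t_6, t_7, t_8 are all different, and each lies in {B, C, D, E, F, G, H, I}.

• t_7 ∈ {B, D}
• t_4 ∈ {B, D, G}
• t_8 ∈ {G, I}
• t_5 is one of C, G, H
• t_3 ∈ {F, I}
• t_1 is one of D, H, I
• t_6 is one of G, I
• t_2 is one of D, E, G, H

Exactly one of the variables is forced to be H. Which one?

Among the 8 variables, C fits only t_5 (and all 8 values in {B, C, D, E, F, G, H, I} must be used), so t_5 = C.
The 7 still-open variables together cover exactly {B, D, E, F, G, H, I} — 7 values for 7 variables — and E appears only in t_2's list, so t_2 = E.
The 6 still-open variables together cover exactly {B, D, F, G, H, I} — 6 values for 6 variables — and F appears only in t_3's list, so t_3 = F.
The 5 still-open variables together cover exactly {B, D, G, H, I} — 5 values for 5 variables — and H appears only in t_1's list, so t_1 = H.

t_1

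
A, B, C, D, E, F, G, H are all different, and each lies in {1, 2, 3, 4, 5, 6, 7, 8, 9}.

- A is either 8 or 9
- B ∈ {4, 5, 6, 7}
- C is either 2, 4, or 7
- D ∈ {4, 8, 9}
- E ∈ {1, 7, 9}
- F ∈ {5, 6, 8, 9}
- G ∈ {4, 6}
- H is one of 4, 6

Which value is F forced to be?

Among the 8 variables, 1 fits only E (and all 8 values in {1, 2, 4, 5, 6, 7, 8, 9} must be used), so E = 1.
The 7 still-open variables draw from only 7 values {2, 4, 5, 6, 7, 8, 9}, so each is used; only C can be 2, hence C = 2.
Among the 6 still-open variables, 7 fits only B (and all 6 values in {4, 5, 6, 7, 8, 9} must be used), so B = 7.
Among the 5 still-open variables, 5 fits only F (and all 5 values in {4, 5, 6, 8, 9} must be used), so F = 5.

5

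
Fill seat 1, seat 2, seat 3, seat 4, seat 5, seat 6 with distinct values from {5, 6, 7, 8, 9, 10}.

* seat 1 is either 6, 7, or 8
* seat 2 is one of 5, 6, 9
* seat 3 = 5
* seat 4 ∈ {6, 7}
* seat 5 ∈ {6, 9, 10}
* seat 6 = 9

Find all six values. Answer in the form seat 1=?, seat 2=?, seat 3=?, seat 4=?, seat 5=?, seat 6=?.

seat 1=8, seat 2=6, seat 3=5, seat 4=7, seat 5=10, seat 6=9

seat 3 must be 5 (only option left). So seat 2 can't be 5.
That leaves seat 6 = 9. Eliminate 9 elsewhere: seat 2, seat 5.
seat 2's domain is down to {6}, so seat 2 = 6. So seat 1, seat 4, seat 5 can't be 6.
seat 4 has just one choice, so seat 4 = 7. Strike 7 from seat 1.
That leaves seat 5 = 10.
seat 1 has just one choice, so seat 1 = 8.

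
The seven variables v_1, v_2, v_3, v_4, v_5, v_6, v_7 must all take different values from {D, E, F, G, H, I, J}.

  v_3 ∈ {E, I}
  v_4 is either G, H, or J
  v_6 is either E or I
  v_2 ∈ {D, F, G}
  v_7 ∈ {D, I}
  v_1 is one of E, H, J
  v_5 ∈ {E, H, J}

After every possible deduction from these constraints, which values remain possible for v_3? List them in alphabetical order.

Among the 7 variables, F fits only v_2 (and all 7 values in {D, E, F, G, H, I, J} must be used), so v_2 = F.
The 6 still-open variables together cover exactly {D, E, G, H, I, J} — 6 values for 6 variables — and D appears only in v_7's list, so v_7 = D.
Among the 5 still-open variables, G fits only v_4 (and all 5 values in {E, G, H, I, J} must be used), so v_4 = G.
The 2 variables v_3 and v_6 are confined to {E, I}, which locks those values in; drop them from v_1, v_5.
No further eliminations apply; v_3 can still be any of E, I.

E, I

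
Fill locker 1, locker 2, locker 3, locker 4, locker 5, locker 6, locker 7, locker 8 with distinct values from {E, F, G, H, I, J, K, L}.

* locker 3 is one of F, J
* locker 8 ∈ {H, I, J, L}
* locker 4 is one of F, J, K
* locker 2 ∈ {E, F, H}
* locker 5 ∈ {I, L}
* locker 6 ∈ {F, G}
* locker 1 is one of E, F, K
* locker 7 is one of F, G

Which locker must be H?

The 2 variables locker 6 and locker 7 are confined to {F, G}, which locks those values in; drop them from locker 1, locker 2, locker 3, locker 4.
locker 3's domain is down to {J}, so locker 3 = J. Strike J from locker 4, locker 8.
locker 4's domain is down to {K}, so locker 4 = K. Strike K from locker 1.
locker 1's domain is down to {E}, so locker 1 = E. Strike E from locker 2.
So H goes to locker 2.

locker 2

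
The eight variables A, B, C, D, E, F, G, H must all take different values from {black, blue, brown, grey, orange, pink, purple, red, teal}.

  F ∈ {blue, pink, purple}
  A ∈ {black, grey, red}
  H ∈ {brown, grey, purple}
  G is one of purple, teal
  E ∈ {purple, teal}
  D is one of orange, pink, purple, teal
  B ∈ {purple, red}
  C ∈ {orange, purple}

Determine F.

blue

E and G between them cover only {purple, teal} — a naked pair. Remove those values from B, C, D, F, H.
B must be red (only option left). Strike red from A.
That leaves C = orange. Eliminate orange elsewhere: D.
D has just one choice, so D = pink. Remove pink from F.
So F = blue.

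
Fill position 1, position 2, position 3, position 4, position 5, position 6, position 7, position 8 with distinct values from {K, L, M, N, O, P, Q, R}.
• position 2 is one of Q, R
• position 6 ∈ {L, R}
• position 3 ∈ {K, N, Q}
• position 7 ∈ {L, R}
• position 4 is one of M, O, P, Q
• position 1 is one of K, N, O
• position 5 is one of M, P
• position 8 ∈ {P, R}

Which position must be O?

position 4

position 6 and position 7 between them cover only {L, R} — a naked pair. Remove those values from position 2, position 8.
position 2 has just one choice, so position 2 = Q. Strike Q from position 3, position 4.
position 8 has just one choice, so position 8 = P. Remove P from position 4, position 5.
That leaves position 5 = M. Eliminate M elsewhere: position 4.
So O goes to position 4.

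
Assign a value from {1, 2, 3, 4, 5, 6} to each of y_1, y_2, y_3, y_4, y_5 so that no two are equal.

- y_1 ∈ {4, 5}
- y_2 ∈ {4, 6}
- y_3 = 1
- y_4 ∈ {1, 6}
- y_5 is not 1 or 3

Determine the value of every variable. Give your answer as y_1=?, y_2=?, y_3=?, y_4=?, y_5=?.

y_1=5, y_2=4, y_3=1, y_4=6, y_5=2

y_3 must be 1 (only option left). Eliminate 1 elsewhere: y_4.
That leaves y_4 = 6. Remove 6 from y_2, y_5.
y_2 has just one choice, so y_2 = 4. Eliminate 4 elsewhere: y_1, y_5.
y_1 must be 5 (only option left). Strike 5 from y_5.
y_5 must be 2 (only option left).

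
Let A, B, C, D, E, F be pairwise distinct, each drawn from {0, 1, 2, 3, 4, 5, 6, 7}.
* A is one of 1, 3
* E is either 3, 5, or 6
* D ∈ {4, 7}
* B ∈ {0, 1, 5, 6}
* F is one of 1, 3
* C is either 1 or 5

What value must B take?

The 2 variables A and F are confined to {1, 3}, which locks those values in; drop them from B, C, E.
C has just one choice, so C = 5. Remove 5 from B, E.
E's domain is down to {6}, so E = 6. Strike 6 from B.
So B = 0.

0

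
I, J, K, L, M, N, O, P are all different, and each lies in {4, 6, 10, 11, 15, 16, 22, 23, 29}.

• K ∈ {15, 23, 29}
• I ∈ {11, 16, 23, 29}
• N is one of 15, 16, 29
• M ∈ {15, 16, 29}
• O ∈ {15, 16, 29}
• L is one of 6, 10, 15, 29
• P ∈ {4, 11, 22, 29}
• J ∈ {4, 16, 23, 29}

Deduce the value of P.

M, N, O between them cover only {15, 16, 29} — a naked triple. Remove those values from I, J, K, L, P.
K's domain is down to {23}, so K = 23. Eliminate 23 elsewhere: I, J.
I must be 11 (only option left). Strike 11 from P.
That leaves J = 4. Remove 4 from P.
So P = 22.

22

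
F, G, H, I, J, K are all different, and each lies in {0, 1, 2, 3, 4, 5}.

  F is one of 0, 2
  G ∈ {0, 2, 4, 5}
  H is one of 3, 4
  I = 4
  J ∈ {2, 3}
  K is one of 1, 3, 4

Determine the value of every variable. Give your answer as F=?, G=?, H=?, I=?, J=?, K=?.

I has just one choice, so I = 4. So G, H, K can't be 4.
H must be 3 (only option left). So J, K can't be 3.
That leaves J = 2. Remove 2 from F, G.
That leaves K = 1.
F must be 0 (only option left). Strike 0 from G.
G's domain is down to {5}, so G = 5.

F=0, G=5, H=3, I=4, J=2, K=1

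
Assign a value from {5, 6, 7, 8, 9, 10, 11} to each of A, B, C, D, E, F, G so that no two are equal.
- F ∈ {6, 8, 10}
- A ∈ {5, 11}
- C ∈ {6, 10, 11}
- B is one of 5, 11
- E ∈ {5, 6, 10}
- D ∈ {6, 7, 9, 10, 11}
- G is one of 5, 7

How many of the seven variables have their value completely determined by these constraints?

3

The 7 variables together cover exactly {5, 6, 7, 8, 9, 10, 11} — 7 values for 7 variables — and 8 appears only in F's list, so F = 8.
The 6 still-open variables draw from only 6 values {5, 6, 7, 9, 10, 11}, so each is used; only D can be 9, hence D = 9.
The 5 still-open variables together cover exactly {5, 6, 7, 10, 11} — 5 values for 5 variables — and 7 appears only in G's list, so G = 7.
The 2 variables A and B are confined to {5, 11}, which locks those values in; drop them from C, E.
Determined: D=9, F=8, G=7. The other variables each still have more than one consistent value. That makes 3.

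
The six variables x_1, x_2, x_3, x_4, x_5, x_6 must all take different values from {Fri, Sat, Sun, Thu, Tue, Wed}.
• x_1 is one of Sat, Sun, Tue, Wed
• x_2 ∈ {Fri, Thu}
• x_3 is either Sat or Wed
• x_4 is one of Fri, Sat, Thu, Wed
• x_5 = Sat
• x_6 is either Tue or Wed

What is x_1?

x_5 must be Sat (only option left). Strike Sat from x_1, x_3, x_4.
That leaves x_3 = Wed. Remove Wed from x_1, x_4, x_6.
x_6's domain is down to {Tue}, so x_6 = Tue. Strike Tue from x_1.
So x_1 = Sun.

Sun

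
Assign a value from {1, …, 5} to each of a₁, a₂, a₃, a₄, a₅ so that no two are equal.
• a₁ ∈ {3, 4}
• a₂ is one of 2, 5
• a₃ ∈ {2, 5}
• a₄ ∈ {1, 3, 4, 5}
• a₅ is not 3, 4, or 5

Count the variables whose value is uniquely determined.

1

The 2 variables a₂ and a₃ are confined to {2, 5}, which locks those values in; drop them from a₄, a₅.
a₅ has just one choice, so a₅ = 1. So a₄ can't be 1.
Determined: a₅=1. The other variables each still have more than one consistent value. That makes 1.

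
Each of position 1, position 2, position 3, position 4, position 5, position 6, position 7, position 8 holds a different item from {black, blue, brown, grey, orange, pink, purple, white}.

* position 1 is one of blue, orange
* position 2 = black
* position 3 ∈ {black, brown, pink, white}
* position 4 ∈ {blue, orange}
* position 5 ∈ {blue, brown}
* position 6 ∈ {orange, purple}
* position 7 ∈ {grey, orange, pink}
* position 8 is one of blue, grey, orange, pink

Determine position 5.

position 2 has just one choice, so position 2 = black. Eliminate black elsewhere: position 3.
The 7 still-open variables together cover exactly {blue, brown, grey, orange, pink, purple, white} — 7 values for 7 variables — and purple appears only in position 6's list, so position 6 = purple.
The 6 still-open variables together cover exactly {blue, brown, grey, orange, pink, white} — 6 values for 6 variables — and white appears only in position 3's list, so position 3 = white.
The 5 still-open variables together cover exactly {blue, brown, grey, orange, pink} — 5 values for 5 variables — and brown appears only in position 5's list, so position 5 = brown.

brown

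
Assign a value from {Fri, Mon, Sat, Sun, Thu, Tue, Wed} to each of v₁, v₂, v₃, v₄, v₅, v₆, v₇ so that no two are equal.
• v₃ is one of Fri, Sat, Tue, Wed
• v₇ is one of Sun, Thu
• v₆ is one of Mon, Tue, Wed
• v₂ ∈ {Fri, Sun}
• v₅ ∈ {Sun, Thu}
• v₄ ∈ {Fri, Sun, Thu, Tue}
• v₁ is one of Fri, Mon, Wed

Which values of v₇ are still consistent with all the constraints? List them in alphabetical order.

Among the 7 variables, Sat fits only v₃ (and all 7 values in {Fri, Mon, Sat, Sun, Thu, Tue, Wed} must be used), so v₃ = Sat.
v₅ and v₇ between them cover only {Sun, Thu} — a naked pair. Remove those values from v₂, v₄.
v₂ must be Fri (only option left). So v₁, v₄ can't be Fri.
v₄'s domain is down to {Tue}, so v₄ = Tue. Eliminate Tue elsewhere: v₆.
No further eliminations apply; v₇ can still be any of Sun, Thu.

Sun, Thu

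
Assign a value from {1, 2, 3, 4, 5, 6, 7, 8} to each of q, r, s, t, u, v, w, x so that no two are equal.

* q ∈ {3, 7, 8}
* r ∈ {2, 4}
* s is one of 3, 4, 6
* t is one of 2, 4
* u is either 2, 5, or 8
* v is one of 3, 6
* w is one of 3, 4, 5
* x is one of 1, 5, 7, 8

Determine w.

5

The 8 variables together cover exactly {1, 2, 3, 4, 5, 6, 7, 8} — 8 values for 8 variables — and 1 appears only in x's list, so x = 1.
The 7 still-open variables together cover exactly {2, 3, 4, 5, 6, 7, 8} — 7 values for 7 variables — and 7 appears only in q's list, so q = 7.
The 6 still-open variables draw from only 6 values {2, 3, 4, 5, 6, 8}, so each is used; only u can be 8, hence u = 8.
The 5 still-open variables together cover exactly {2, 3, 4, 5, 6} — 5 values for 5 variables — and 5 appears only in w's list, so w = 5.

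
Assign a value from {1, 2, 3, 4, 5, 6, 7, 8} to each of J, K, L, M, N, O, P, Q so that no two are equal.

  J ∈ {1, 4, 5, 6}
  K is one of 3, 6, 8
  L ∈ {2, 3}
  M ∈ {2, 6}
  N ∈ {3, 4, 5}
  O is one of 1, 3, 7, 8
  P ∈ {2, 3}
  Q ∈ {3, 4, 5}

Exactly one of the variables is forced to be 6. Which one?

The 8 variables together cover exactly {1, 2, 3, 4, 5, 6, 7, 8} — 8 values for 8 variables — and 7 appears only in O's list, so O = 7.
The 7 still-open variables together cover exactly {1, 2, 3, 4, 5, 6, 8} — 7 values for 7 variables — and 1 appears only in J's list, so J = 1.
The 6 still-open variables draw from only 6 values {2, 3, 4, 5, 6, 8}, so each is used; only K can be 8, hence K = 8.
Among the 5 still-open variables, 6 fits only M (and all 5 values in {2, 3, 4, 5, 6} must be used), so M = 6.

M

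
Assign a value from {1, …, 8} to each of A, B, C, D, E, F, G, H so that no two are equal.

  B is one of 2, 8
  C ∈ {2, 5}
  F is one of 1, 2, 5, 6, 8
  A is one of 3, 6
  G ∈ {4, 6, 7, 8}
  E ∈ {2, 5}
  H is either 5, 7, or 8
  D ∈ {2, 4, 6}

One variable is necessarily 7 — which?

H

The 8 variables together cover exactly {1, 2, 3, 4, 5, 6, 7, 8} — 8 values for 8 variables — and 1 appears only in F's list, so F = 1.
The 7 still-open variables draw from only 7 values {2, 3, 4, 5, 6, 7, 8}, so each is used; only A can be 3, hence A = 3.
C and E share exactly the 2 values {2, 5}; by pigeonhole those values go to them, so strike 2, 5 from B, D, H.
B has just one choice, so B = 8. So G, H can't be 8.
So 7 goes to H.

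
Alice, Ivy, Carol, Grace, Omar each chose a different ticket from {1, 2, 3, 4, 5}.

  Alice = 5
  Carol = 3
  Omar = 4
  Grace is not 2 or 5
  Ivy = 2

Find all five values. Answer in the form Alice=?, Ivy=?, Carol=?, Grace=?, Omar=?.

Alice=5, Ivy=2, Carol=3, Grace=1, Omar=4

Alice's domain is down to {5}, so Alice = 5.
Ivy must be 2 (only option left).
Carol's domain is down to {3}, so Carol = 3. Strike 3 from Grace.
Omar has just one choice, so Omar = 4. Eliminate 4 elsewhere: Grace.
Grace must be 1 (only option left).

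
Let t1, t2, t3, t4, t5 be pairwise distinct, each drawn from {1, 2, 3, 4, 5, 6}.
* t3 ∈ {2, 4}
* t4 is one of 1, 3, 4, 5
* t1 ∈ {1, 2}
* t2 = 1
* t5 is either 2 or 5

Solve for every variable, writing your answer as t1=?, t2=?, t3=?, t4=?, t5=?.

t1=2, t2=1, t3=4, t4=3, t5=5

t2 has just one choice, so t2 = 1. Remove 1 from t1, t4.
That leaves t1 = 2. Eliminate 2 elsewhere: t3, t5.
t3 must be 4 (only option left). Strike 4 from t4.
t5 must be 5 (only option left). Strike 5 from t4.
t4's domain is down to {3}, so t4 = 3.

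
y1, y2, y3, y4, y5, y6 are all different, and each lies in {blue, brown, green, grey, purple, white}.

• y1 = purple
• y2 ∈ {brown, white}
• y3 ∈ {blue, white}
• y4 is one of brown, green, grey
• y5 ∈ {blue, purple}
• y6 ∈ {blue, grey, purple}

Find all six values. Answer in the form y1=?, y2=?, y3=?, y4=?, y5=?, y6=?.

y1's domain is down to {purple}, so y1 = purple. Remove purple from y5, y6.
y5 has just one choice, so y5 = blue. So y3, y6 can't be blue.
y6 has just one choice, so y6 = grey. Eliminate grey elsewhere: y4.
y3's domain is down to {white}, so y3 = white. Remove white from y2.
y2's domain is down to {brown}, so y2 = brown. Strike brown from y4.
y4 has just one choice, so y4 = green.

y1=purple, y2=brown, y3=white, y4=green, y5=blue, y6=grey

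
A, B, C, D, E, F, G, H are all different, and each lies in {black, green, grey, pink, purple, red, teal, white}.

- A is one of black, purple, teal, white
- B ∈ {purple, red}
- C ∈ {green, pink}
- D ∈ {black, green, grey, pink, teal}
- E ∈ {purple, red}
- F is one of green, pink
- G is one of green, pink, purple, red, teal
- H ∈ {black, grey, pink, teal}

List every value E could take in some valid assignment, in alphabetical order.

purple, red

Among the 8 variables, white fits only A (and all 8 values in {black, green, grey, pink, purple, red, teal, white} must be used), so A = white.
The 2 variables B and E are confined to {purple, red}, which locks those values in; drop them from G.
C and F between them cover only {green, pink} — a naked pair. Remove those values from D, G, H.
G has just one choice, so G = teal. Remove teal from D, H.
No further eliminations apply; E can still be any of purple, red.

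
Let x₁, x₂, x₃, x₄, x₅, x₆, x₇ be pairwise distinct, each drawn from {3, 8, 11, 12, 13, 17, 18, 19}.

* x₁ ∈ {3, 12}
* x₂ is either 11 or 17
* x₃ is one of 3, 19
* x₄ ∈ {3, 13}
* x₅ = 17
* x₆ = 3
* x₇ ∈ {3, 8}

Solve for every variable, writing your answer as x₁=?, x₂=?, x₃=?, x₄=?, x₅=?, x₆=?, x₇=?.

x₅'s domain is down to {17}, so x₅ = 17. So x₂ can't be 17.
x₆ must be 3 (only option left). Remove 3 from x₁, x₃, x₄, x₇.
That leaves x₇ = 8.
That leaves x₁ = 12.
x₂ has just one choice, so x₂ = 11.
x₃'s domain is down to {19}, so x₃ = 19.
That leaves x₄ = 13.

x₁=12, x₂=11, x₃=19, x₄=13, x₅=17, x₆=3, x₇=8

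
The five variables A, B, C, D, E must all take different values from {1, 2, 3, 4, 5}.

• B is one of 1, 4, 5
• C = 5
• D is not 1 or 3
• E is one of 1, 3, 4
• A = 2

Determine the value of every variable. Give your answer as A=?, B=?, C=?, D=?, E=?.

A=2, B=1, C=5, D=4, E=3

A has just one choice, so A = 2. So D can't be 2.
That leaves C = 5. So B, D can't be 5.
D's domain is down to {4}, so D = 4. Strike 4 from B, E.
B must be 1 (only option left). Remove 1 from E.
E must be 3 (only option left).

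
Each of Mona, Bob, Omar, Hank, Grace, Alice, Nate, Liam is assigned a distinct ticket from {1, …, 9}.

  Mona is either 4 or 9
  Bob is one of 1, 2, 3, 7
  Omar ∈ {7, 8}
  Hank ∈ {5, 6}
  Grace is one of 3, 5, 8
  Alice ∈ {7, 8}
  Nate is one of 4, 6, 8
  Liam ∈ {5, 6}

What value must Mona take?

9

Omar and Alice share exactly the 2 values {7, 8}; by pigeonhole those values go to them, so strike 7, 8 from Bob, Grace, Nate.
Hank and Liam share exactly the 2 values {5, 6}; by pigeonhole those values go to them, so strike 5, 6 from Grace, Nate.
Grace must be 3 (only option left). Strike 3 from Bob.
Nate's domain is down to {4}, so Nate = 4. Strike 4 from Mona.
So Mona = 9.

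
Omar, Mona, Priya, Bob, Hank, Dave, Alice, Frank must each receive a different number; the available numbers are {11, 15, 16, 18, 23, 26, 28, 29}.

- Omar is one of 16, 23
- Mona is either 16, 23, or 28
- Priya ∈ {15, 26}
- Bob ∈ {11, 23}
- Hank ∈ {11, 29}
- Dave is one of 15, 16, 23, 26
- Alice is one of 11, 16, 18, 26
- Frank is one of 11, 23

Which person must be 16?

The 8 variables together cover exactly {11, 15, 16, 18, 23, 26, 28, 29} — 8 values for 8 variables — and 18 appears only in Alice's list, so Alice = 18.
Among the 7 still-open variables, 28 fits only Mona (and all 7 values in {11, 15, 16, 23, 26, 28, 29} must be used), so Mona = 28.
The 6 still-open variables draw from only 6 values {11, 15, 16, 23, 26, 29}, so each is used; only Hank can be 29, hence Hank = 29.
Bob and Frank between them cover only {11, 23} — a naked pair. Remove those values from Omar, Dave.
So 16 goes to Omar.

Omar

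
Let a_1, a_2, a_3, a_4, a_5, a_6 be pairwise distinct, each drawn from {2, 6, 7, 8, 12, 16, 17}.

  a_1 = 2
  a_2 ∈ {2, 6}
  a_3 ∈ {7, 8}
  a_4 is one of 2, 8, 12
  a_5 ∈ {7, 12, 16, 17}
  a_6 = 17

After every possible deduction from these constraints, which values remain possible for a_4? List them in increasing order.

a_1 must be 2 (only option left). Eliminate 2 elsewhere: a_2, a_4.
a_2 must be 6 (only option left).
a_6's domain is down to {17}, so a_6 = 17. Strike 17 from a_5.
No further eliminations apply; a_4 can still be any of 8, 12.

8, 12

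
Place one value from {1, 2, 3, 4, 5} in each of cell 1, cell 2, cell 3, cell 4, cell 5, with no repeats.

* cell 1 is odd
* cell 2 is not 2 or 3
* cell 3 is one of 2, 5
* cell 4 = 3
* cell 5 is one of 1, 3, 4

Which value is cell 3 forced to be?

cell 4's domain is down to {3}, so cell 4 = 3. Strike 3 from cell 1, cell 5.
The 4 still-open variables draw from only 4 values {1, 2, 4, 5}, so each is used; only cell 3 can be 2, hence cell 3 = 2.

2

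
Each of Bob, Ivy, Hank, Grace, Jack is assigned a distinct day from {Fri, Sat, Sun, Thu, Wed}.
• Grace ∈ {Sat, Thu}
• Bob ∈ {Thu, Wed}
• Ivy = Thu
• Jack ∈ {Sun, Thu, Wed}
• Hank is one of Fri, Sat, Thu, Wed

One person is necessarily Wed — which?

Ivy has just one choice, so Ivy = Thu. Strike Thu from Bob, Hank, Grace, Jack.
So Wed goes to Bob.

Bob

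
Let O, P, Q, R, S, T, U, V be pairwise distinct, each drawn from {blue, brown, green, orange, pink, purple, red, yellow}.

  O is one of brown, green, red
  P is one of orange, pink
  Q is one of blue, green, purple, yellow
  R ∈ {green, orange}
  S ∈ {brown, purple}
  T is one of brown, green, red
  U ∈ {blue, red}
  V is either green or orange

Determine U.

blue

The 8 variables together cover exactly {blue, brown, green, orange, pink, purple, red, yellow} — 8 values for 8 variables — and pink appears only in P's list, so P = pink.
The 7 still-open variables together cover exactly {blue, brown, green, orange, purple, red, yellow} — 7 values for 7 variables — and yellow appears only in Q's list, so Q = yellow.
Among the 6 still-open variables, blue fits only U (and all 6 values in {blue, brown, green, orange, purple, red} must be used), so U = blue.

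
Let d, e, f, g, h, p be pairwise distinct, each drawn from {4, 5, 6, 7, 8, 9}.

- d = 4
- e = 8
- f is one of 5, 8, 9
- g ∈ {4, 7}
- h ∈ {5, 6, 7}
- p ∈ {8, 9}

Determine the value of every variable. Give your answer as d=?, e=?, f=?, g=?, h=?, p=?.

d's domain is down to {4}, so d = 4. So g can't be 4.
e's domain is down to {8}, so e = 8. Strike 8 from f, p.
g's domain is down to {7}, so g = 7. Strike 7 from h.
p's domain is down to {9}, so p = 9. Remove 9 from f.
That leaves f = 5. Remove 5 from h.
That leaves h = 6.

d=4, e=8, f=5, g=7, h=6, p=9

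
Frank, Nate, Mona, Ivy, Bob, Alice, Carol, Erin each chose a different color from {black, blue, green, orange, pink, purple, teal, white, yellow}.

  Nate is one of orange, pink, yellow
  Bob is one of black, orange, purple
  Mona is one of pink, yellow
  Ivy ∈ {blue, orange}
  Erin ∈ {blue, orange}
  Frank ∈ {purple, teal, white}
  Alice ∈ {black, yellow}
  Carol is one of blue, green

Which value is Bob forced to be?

purple

Ivy and Erin share exactly the 2 values {blue, orange}; by pigeonhole those values go to them, so strike blue, orange from Nate, Bob, Carol.
Carol must be green (only option left).
Nate and Mona between them cover only {pink, yellow} — a naked pair. Remove those values from Alice.
Alice's domain is down to {black}, so Alice = black. Strike black from Bob.
So Bob = purple.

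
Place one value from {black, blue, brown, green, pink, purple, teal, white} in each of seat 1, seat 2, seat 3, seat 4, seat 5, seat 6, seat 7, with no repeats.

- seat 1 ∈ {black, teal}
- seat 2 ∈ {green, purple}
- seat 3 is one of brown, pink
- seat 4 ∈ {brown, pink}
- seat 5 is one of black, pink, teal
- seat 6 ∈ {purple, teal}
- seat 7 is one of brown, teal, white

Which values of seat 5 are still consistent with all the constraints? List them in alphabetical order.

Among the 7 variables, green fits only seat 2 (and all 7 values in {black, brown, green, pink, purple, teal, white} must be used), so seat 2 = green.
Among the 6 still-open variables, purple fits only seat 6 (and all 6 values in {black, brown, pink, purple, teal, white} must be used), so seat 6 = purple.
The 5 still-open variables together cover exactly {black, brown, pink, teal, white} — 5 values for 5 variables — and white appears only in seat 7's list, so seat 7 = white.
seat 3 and seat 4 share exactly the 2 values {brown, pink}; by pigeonhole those values go to them, so strike brown, pink from seat 5.
No further eliminations apply; seat 5 can still be any of black, teal.

black, teal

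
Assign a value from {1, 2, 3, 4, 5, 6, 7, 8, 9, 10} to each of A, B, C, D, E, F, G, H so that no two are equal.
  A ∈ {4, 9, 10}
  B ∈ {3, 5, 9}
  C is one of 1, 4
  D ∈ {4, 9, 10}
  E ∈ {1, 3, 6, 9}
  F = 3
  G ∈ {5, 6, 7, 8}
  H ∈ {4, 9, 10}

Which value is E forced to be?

F must be 3 (only option left). Strike 3 from B, E.
The 3 variables A, D, H are confined to {4, 9, 10}, which locks those values in; drop them from B, C, E.
B's domain is down to {5}, so B = 5. Strike 5 from G.
That leaves C = 1. Strike 1 from E.
So E = 6.

6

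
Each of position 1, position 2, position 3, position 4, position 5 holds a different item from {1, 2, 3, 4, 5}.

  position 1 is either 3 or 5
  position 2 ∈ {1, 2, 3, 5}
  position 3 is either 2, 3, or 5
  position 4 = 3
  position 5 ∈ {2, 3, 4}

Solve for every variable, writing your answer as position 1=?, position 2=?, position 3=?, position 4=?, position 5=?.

position 1=5, position 2=1, position 3=2, position 4=3, position 5=4

position 4 must be 3 (only option left). So position 1, position 2, position 3, position 5 can't be 3.
position 1 has just one choice, so position 1 = 5. Strike 5 from position 2, position 3.
position 3 has just one choice, so position 3 = 2. Strike 2 from position 2, position 5.
That leaves position 5 = 4.
position 2 has just one choice, so position 2 = 1.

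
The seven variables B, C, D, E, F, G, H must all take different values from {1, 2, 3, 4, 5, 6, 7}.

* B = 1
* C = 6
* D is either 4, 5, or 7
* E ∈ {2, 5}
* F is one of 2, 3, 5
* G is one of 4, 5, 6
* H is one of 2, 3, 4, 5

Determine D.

B has just one choice, so B = 1.
That leaves C = 6. Eliminate 6 elsewhere: G.
Among the 5 still-open variables, 7 fits only D (and all 5 values in {2, 3, 4, 5, 7} must be used), so D = 7.

7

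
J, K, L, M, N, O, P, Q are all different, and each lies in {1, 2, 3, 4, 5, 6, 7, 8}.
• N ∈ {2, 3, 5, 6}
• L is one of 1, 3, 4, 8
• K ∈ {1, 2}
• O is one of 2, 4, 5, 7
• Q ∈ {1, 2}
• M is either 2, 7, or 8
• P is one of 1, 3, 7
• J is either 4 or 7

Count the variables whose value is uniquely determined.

Among the 8 variables, 6 fits only N (and all 8 values in {1, 2, 3, 4, 5, 6, 7, 8} must be used), so N = 6.
The 7 still-open variables together cover exactly {1, 2, 3, 4, 5, 7, 8} — 7 values for 7 variables — and 5 appears only in O's list, so O = 5.
The 2 variables K and Q are confined to {1, 2}, which locks those values in; drop them from L, M, P.
Determined: N=6, O=5. The other variables each still have more than one consistent value. That makes 2.

2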